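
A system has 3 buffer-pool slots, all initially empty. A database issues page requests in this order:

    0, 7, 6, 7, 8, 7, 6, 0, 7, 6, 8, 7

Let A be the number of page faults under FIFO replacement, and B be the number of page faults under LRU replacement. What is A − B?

2

Under FIFO: F F F . F . . F F F F . → 8 faults.
Under LRU: F F F . F . . F . . F . → 6 faults.
A − B = 8 − 6 = 2.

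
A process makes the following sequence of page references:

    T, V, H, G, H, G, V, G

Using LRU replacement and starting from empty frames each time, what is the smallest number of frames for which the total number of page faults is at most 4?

3

f=1: 8 faults
f=2: 5 faults
f=3: 4 faults
f=4: 4 faults
Smallest f with faults ≤ 4 is 3.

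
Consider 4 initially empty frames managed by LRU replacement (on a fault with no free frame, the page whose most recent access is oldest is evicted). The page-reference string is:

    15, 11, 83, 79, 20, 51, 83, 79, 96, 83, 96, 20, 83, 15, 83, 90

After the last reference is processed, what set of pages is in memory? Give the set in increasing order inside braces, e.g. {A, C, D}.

{15, 20, 83, 90}

15: miss, frames {15}
11: miss, frames {15,11}
83: miss, frames {15,11,83}
79: miss, frames {15,11,83,79}
20: miss, evict 15, frames {11,83,79,20}
51: miss, evict 11, frames {83,79,20,51}
83: hit
79: hit
96: miss, evict 20, frames {51,83,79,96}
83: hit
96: hit
20: miss, evict 51, frames {79,83,96,20}
83: hit
15: miss, evict 79, frames {96,20,83,15}
83: hit
90: miss, evict 96, frames {20,15,83,90}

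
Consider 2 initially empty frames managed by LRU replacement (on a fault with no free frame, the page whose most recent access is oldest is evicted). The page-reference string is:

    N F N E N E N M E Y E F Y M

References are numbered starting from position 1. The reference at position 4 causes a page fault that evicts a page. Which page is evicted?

F

pos 1: N: fault, frames [N]
pos 2: F: fault, frames [N, F]
pos 3: N: hit
pos 4: E: fault, evict F, frames [N, E]
At position 4, page F is evicted.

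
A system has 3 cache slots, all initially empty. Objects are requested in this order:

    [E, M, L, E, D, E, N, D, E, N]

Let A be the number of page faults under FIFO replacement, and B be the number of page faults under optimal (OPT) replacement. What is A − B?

Under FIFO: F F F . F F F . . . → 6 faults.
Under OPT: F F F . F . F . . . → 5 faults.
A − B = 6 − 5 = 1.

1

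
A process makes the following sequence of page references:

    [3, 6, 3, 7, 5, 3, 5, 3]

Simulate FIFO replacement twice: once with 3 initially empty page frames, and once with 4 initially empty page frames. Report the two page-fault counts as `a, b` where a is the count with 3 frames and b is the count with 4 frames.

5, 4

3 frames: F F . F F F . . → 5 faults.
4 frames: F F . F F . . . → 4 faults.
4 < 5: adding a frame reduced faults, as is typical.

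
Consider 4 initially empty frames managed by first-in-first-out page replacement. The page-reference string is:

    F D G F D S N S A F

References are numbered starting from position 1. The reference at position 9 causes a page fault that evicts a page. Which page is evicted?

pos 1: F -> miss, frames (F)
pos 2: D -> miss, frames (F D)
pos 3: G -> miss, frames (F D G)
pos 4: F -> hit
pos 5: D -> hit
pos 6: S -> miss, frames (F D G S)
pos 7: N -> miss, evict F, frames (D G S N)
pos 8: S -> hit
pos 9: A -> miss, evict D, frames (G S N A)
At position 9, page D is evicted.

D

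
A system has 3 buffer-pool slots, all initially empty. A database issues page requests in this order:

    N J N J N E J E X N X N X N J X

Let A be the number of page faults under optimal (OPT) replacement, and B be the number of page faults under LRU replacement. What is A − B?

-2

Under OPT: F F . . . F . . F . . . . . . . → 4 faults.
Under LRU: F F . . . F . . F F . . . . F . → 6 faults.
A − B = 4 − 6 = -2.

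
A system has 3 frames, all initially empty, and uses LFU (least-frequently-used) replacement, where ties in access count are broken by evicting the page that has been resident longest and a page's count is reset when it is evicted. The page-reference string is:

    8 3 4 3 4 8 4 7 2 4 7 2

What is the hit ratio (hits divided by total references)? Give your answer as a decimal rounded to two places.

8 → miss, frames {8}
3 → miss, frames {8,3}
4 → miss, frames {8,3,4}
3 → hit
4 → hit
8 → hit
4 → hit
7 → miss, evict 8, frames {3,4,7}
2 → miss, evict 7, frames {3,4,2}
4 → hit
7 → miss, evict 2, frames {3,4,7}
2 → miss, evict 7, frames {3,4,2}
Hits: 5 of 12 references → 5/12 = 0.4167.

0.42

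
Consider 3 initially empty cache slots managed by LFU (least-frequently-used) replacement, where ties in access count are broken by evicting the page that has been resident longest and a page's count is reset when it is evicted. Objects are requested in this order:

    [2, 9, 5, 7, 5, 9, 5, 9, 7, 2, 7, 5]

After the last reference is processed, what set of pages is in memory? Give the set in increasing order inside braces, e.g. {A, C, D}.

2: miss, frames (2)
9: miss, frames (2 9)
5: miss, frames (2 9 5)
7: miss, evict 2, frames (9 5 7)
5: hit
9: hit
5: hit
9: hit
7: hit
2: miss, evict 7, frames (9 5 2)
7: miss, evict 2, frames (9 5 7)
5: hit

{5, 7, 9}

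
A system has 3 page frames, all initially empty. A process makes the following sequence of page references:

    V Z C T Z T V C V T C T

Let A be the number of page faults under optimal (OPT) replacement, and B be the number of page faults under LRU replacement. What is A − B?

-1

Under OPT: F F F F . . . F . . . . → 5 faults.
Under LRU: F F F F . . F F . . . . → 6 faults.
A − B = 5 − 6 = -1.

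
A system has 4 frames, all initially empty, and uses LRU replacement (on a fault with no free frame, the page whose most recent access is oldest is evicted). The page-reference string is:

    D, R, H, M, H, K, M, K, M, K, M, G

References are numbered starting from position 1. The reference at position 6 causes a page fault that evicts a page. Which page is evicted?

pos 1: D: fault, frames [D]
pos 2: R: fault, frames [D, R]
pos 3: H: fault, frames [D, R, H]
pos 4: M: fault, frames [D, R, H, M]
pos 5: H: hit
pos 6: K: fault, evict D, frames [R, M, H, K]
At position 6, page D is evicted.

D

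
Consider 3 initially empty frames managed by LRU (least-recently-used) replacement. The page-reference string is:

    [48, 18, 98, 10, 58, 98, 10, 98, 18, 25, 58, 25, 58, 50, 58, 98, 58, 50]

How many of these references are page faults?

10

48: miss, frames {48}
18: miss, frames {48,18}
98: miss, frames {48,18,98}
10: miss, evict 48, frames {18,98,10}
58: miss, evict 18, frames {98,10,58}
98: hit
10: hit
98: hit
18: miss, evict 58, frames {10,98,18}
25: miss, evict 10, frames {98,18,25}
58: miss, evict 98, frames {18,25,58}
25: hit
58: hit
50: miss, evict 18, frames {25,58,50}
58: hit
98: miss, evict 25, frames {50,58,98}
58: hit
50: hit
Page faults: 10.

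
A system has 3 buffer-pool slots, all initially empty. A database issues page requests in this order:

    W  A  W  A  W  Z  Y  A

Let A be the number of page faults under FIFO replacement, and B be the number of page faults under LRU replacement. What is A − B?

-1

Under FIFO: F F . . . F F . → 4 faults.
Under LRU: F F . . . F F F → 5 faults.
A − B = 4 − 5 = -1.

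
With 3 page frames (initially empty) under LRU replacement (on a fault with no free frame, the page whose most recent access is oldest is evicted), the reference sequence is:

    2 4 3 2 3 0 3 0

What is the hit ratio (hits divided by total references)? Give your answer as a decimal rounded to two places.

0.50

2 → miss, frames {2}
4 → miss, frames {2,4}
3 → miss, frames {2,4,3}
2 → hit
3 → hit
0 → miss, evict 4, frames {2,3,0}
3 → hit
0 → hit
Hits: 4 of 8 references → 4/8 = 0.5000.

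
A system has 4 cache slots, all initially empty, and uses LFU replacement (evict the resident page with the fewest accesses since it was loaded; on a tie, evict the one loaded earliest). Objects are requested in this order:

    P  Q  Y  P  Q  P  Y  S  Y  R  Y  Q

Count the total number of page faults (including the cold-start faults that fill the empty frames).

5

P: miss, frames {P}
Q: miss, frames {P,Q}
Y: miss, frames {P,Q,Y}
P: hit
Q: hit
P: hit
Y: hit
S: miss, frames {P,Q,Y,S}
Y: hit
R: miss, evict S, frames {P,Q,Y,R}
Y: hit
Q: hit
Page faults: 5.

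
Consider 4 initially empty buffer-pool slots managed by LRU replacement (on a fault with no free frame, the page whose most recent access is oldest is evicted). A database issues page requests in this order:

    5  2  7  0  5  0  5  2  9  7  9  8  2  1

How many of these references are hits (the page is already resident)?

6

5: fault, frames [5]
2: fault, frames [5, 2]
7: fault, frames [5, 2, 7]
0: fault, frames [5, 2, 7, 0]
5: hit
0: hit
5: hit
2: hit
9: fault, evict 7, frames [0, 5, 2, 9]
7: fault, evict 0, frames [5, 2, 9, 7]
9: hit
8: fault, evict 5, frames [2, 7, 9, 8]
2: hit
1: fault, evict 7, frames [9, 8, 2, 1]
Hits: 6.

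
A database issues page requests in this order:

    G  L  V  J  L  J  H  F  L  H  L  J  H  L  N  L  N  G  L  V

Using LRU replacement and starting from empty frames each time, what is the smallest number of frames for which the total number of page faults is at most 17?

2

f=1: 20 faults
f=2: 16 faults
f=3: 11 faults
f=4: 9 faults
f=5: 9 faults
f=6: 9 faults
f=7: 7 faults
Smallest f with faults ≤ 17 is 2.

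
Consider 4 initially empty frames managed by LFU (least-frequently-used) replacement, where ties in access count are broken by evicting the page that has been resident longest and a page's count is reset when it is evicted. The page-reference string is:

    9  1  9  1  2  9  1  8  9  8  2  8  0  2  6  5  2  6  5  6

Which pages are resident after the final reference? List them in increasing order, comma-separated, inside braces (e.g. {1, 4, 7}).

{1, 6, 8, 9}

9: miss, frames (9)
1: miss, frames (9 1)
9: hit
1: hit
2: miss, frames (9 1 2)
9: hit
1: hit
8: miss, frames (9 1 2 8)
9: hit
8: hit
2: hit
8: hit
0: miss, evict 2, frames (9 1 8 0)
2: miss, evict 0, frames (9 1 8 2)
6: miss, evict 2, frames (9 1 8 6)
5: miss, evict 6, frames (9 1 8 5)
2: miss, evict 5, frames (9 1 8 2)
6: miss, evict 2, frames (9 1 8 6)
5: miss, evict 6, frames (9 1 8 5)
6: miss, evict 5, frames (9 1 8 6)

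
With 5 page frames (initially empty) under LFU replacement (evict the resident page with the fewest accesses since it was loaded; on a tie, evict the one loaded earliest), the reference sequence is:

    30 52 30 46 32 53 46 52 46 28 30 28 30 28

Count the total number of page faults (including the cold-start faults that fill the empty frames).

30: miss, frames (30)
52: miss, frames (30 52)
30: hit
46: miss, frames (30 52 46)
32: miss, frames (30 52 46 32)
53: miss, frames (30 52 46 32 53)
46: hit
52: hit
46: hit
28: miss, evict 32, frames (30 52 46 53 28)
30: hit
28: hit
30: hit
28: hit
Page faults: 6.

6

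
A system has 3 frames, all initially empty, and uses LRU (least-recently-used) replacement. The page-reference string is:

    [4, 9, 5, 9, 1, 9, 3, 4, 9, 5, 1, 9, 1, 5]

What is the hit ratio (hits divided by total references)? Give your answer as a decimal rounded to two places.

4 -> fault, frames [4]
9 -> fault, frames [4, 9]
5 -> fault, frames [4, 9, 5]
9 -> hit
1 -> fault, evict 4, frames [5, 9, 1]
9 -> hit
3 -> fault, evict 5, frames [1, 9, 3]
4 -> fault, evict 1, frames [9, 3, 4]
9 -> hit
5 -> fault, evict 3, frames [4, 9, 5]
1 -> fault, evict 4, frames [9, 5, 1]
9 -> hit
1 -> hit
5 -> hit
Hits: 6 of 14 references → 6/14 = 0.4286.

0.43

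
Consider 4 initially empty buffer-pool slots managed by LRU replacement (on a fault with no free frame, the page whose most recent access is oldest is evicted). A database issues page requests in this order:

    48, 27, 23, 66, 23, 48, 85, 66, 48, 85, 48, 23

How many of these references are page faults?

48: miss, frames (48)
27: miss, frames (48 27)
23: miss, frames (48 27 23)
66: miss, frames (48 27 23 66)
23: hit
48: hit
85: miss, evict 27, frames (66 23 48 85)
66: hit
48: hit
85: hit
48: hit
23: hit
Page faults: 5.

5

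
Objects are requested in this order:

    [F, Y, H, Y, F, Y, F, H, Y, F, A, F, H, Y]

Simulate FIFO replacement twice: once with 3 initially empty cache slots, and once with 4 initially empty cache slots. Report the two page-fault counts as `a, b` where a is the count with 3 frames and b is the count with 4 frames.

3 frames: F F F . . . . . . . F F . F → 6 faults.
4 frames: F F F . . . . . . . F . . . → 4 faults.
4 < 6: adding a frame reduced faults, as is typical.

6, 4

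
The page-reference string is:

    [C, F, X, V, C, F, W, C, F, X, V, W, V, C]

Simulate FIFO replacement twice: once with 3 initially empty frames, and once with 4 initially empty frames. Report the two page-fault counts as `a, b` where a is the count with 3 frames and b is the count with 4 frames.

3 frames: F F F F F F F . . F F . . F → 10 faults.
4 frames: F F F F . . F F F F F F . F → 11 faults.
11 > 10: adding a frame increased faults — Belady's anomaly.

10, 11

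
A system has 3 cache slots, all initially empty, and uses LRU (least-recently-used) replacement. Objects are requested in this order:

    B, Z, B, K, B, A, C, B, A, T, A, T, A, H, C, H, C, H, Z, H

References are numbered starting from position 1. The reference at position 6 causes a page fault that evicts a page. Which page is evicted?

pos 1: B: fault, frames {B}
pos 2: Z: fault, frames {B,Z}
pos 3: B: hit
pos 4: K: fault, frames {Z,B,K}
pos 5: B: hit
pos 6: A: fault, evict Z, frames {K,B,A}
At position 6, page Z is evicted.

Z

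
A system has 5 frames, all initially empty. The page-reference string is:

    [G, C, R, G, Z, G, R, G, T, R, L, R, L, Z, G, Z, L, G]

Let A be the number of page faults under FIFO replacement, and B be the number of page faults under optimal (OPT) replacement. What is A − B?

1

Under FIFO: F F F . F . . . F . F . . . F . . . → 7 faults.
Under OPT: F F F . F . . . F . F . . . . . . . → 6 faults.
A − B = 7 − 6 = 1.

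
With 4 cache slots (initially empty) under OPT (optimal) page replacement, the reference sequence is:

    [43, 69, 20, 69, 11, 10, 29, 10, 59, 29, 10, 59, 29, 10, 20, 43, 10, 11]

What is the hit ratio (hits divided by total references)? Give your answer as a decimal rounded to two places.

0.50

43 → fault, frames {43}
69 → fault, frames {43,69}
20 → fault, frames {43,69,20}
69 → hit
11 → fault, frames {43,69,20,11}
10 → fault, evict 69, frames {43,20,11,10}
29 → fault, evict 11, frames {43,20,10,29}
10 → hit
59 → fault, evict 43, frames {20,10,29,59}
29 → hit
10 → hit
59 → hit
29 → hit
10 → hit
20 → hit
43 → fault, evict 59, frames {20,10,29,43}
10 → hit
11 → fault, evict 43, frames {20,10,29,11}
Hits: 9 of 18 references → 9/18 = 0.5000.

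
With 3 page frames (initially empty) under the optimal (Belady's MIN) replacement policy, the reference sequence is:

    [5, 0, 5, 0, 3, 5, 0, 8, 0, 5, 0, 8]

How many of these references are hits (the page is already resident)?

8

5 → miss, frames {5}
0 → miss, frames {5,0}
5 → hit
0 → hit
3 → miss, frames {5,0,3}
5 → hit
0 → hit
8 → miss, evict 3, frames {5,0,8}
0 → hit
5 → hit
0 → hit
8 → hit
Hits: 8.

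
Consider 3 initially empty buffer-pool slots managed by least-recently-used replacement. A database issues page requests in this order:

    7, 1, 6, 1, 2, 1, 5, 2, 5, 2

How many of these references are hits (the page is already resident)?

7 -> fault, frames (7)
1 -> fault, frames (7 1)
6 -> fault, frames (7 1 6)
1 -> hit
2 -> fault, evict 7, frames (6 1 2)
1 -> hit
5 -> fault, evict 6, frames (2 1 5)
2 -> hit
5 -> hit
2 -> hit
Hits: 5.

5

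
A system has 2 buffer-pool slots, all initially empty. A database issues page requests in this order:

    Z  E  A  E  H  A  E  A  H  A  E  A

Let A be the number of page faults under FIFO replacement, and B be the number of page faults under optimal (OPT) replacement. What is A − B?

2

Under FIFO: F F F . F . F F F . F F → 9 faults.
Under OPT: F F F . F . F . F . F . → 7 faults.
A − B = 9 − 7 = 2.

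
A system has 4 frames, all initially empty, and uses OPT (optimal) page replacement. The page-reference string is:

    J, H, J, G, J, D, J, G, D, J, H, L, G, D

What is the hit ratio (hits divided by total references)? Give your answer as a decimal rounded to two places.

J: fault, frames [J]
H: fault, frames [J, H]
J: hit
G: fault, frames [J, H, G]
J: hit
D: fault, frames [J, H, G, D]
J: hit
G: hit
D: hit
J: hit
H: hit
L: fault, evict H, frames [J, G, D, L]
G: hit
D: hit
Hits: 9 of 14 references → 9/14 = 0.6429.

0.64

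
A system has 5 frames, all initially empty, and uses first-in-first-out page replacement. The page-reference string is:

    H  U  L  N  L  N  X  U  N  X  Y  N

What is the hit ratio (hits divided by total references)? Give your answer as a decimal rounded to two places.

0.50

H → fault, frames {H}
U → fault, frames {H,U}
L → fault, frames {H,U,L}
N → fault, frames {H,U,L,N}
L → hit
N → hit
X → fault, frames {H,U,L,N,X}
U → hit
N → hit
X → hit
Y → fault, evict H, frames {U,L,N,X,Y}
N → hit
Hits: 6 of 12 references → 6/12 = 0.5000.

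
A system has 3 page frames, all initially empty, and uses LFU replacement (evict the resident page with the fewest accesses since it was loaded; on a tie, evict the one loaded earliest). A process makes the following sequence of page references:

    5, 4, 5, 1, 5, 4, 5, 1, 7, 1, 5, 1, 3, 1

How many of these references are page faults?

5 -> fault, frames {5}
4 -> fault, frames {5,4}
5 -> hit
1 -> fault, frames {5,4,1}
5 -> hit
4 -> hit
5 -> hit
1 -> hit
7 -> fault, evict 4, frames {5,1,7}
1 -> hit
5 -> hit
1 -> hit
3 -> fault, evict 7, frames {5,1,3}
1 -> hit
Page faults: 5.

5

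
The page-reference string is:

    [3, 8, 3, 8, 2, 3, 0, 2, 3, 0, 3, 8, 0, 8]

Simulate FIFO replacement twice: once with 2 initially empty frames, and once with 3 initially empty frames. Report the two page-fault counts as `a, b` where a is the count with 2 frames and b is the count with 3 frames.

2 frames: F F . . F F F F F F . F . . → 9 faults.
3 frames: F F . . F . F . F . . F . . → 6 faults.
6 < 9: adding a frame reduced faults, as is typical.

9, 6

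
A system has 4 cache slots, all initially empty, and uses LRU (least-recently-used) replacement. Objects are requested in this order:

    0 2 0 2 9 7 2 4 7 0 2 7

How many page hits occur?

0: miss, frames [0]
2: miss, frames [0, 2]
0: hit
2: hit
9: miss, frames [0, 2, 9]
7: miss, frames [0, 2, 9, 7]
2: hit
4: miss, evict 0, frames [9, 7, 2, 4]
7: hit
0: miss, evict 9, frames [2, 4, 7, 0]
2: hit
7: hit
Hits: 6.

6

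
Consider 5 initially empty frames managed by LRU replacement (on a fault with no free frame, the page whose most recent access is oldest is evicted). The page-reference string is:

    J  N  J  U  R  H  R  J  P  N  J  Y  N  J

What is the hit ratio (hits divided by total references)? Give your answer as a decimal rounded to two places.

0.43

J: fault, frames {J}
N: fault, frames {J,N}
J: hit
U: fault, frames {N,J,U}
R: fault, frames {N,J,U,R}
H: fault, frames {N,J,U,R,H}
R: hit
J: hit
P: fault, evict N, frames {U,H,R,J,P}
N: fault, evict U, frames {H,R,J,P,N}
J: hit
Y: fault, evict H, frames {R,P,N,J,Y}
N: hit
J: hit
Hits: 6 of 14 references → 6/14 = 0.4286.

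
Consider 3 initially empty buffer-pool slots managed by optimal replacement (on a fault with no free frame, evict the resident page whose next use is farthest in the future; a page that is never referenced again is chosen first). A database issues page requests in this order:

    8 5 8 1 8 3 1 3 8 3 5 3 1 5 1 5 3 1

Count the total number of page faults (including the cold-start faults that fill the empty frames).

8 → miss, frames [8]
5 → miss, frames [8, 5]
8 → hit
1 → miss, frames [8, 5, 1]
8 → hit
3 → miss, evict 5, frames [8, 1, 3]
1 → hit
3 → hit
8 → hit
3 → hit
5 → miss, evict 8, frames [1, 3, 5]
3 → hit
1 → hit
5 → hit
1 → hit
5 → hit
3 → hit
1 → hit
Page faults: 5.

5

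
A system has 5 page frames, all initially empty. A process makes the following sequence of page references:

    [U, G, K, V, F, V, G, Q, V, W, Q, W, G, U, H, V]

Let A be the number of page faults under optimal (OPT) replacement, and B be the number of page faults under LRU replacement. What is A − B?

Under OPT: F F F F F . . F . F . . . . F . → 8 faults.
Under LRU: F F F F F . . F . F . . . F F F → 10 faults.
A − B = 8 − 10 = -2.

-2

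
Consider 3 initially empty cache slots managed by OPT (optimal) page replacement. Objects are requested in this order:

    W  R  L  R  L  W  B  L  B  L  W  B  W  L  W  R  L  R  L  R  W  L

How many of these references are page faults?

W -> miss, frames [W]
R -> miss, frames [W, R]
L -> miss, frames [W, R, L]
R -> hit
L -> hit
W -> hit
B -> miss, evict R, frames [W, L, B]
L -> hit
B -> hit
L -> hit
W -> hit
B -> hit
W -> hit
L -> hit
W -> hit
R -> miss, evict B, frames [W, L, R]
L -> hit
R -> hit
L -> hit
R -> hit
W -> hit
L -> hit
Page faults: 5.

5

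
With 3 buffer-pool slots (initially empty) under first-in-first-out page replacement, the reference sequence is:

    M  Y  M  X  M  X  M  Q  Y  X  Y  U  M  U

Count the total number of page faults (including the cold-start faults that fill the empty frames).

6

M: fault, frames {M}
Y: fault, frames {M,Y}
M: hit
X: fault, frames {M,Y,X}
M: hit
X: hit
M: hit
Q: fault, evict M, frames {Y,X,Q}
Y: hit
X: hit
Y: hit
U: fault, evict Y, frames {X,Q,U}
M: fault, evict X, frames {Q,U,M}
U: hit
Page faults: 6.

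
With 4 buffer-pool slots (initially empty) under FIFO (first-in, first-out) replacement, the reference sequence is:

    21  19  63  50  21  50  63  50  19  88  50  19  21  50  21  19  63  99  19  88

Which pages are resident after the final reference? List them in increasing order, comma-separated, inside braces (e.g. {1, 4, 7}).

{19, 63, 88, 99}

21: miss, frames {21}
19: miss, frames {21,19}
63: miss, frames {21,19,63}
50: miss, frames {21,19,63,50}
21: hit
50: hit
63: hit
50: hit
19: hit
88: miss, evict 21, frames {19,63,50,88}
50: hit
19: hit
21: miss, evict 19, frames {63,50,88,21}
50: hit
21: hit
19: miss, evict 63, frames {50,88,21,19}
63: miss, evict 50, frames {88,21,19,63}
99: miss, evict 88, frames {21,19,63,99}
19: hit
88: miss, evict 21, frames {19,63,99,88}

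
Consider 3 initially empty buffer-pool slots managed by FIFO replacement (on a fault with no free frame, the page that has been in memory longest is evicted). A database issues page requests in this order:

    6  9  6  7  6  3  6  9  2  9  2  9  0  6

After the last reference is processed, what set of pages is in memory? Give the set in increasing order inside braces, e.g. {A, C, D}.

6: fault, frames (6)
9: fault, frames (6 9)
6: hit
7: fault, frames (6 9 7)
6: hit
3: fault, evict 6, frames (9 7 3)
6: fault, evict 9, frames (7 3 6)
9: fault, evict 7, frames (3 6 9)
2: fault, evict 3, frames (6 9 2)
9: hit
2: hit
9: hit
0: fault, evict 6, frames (9 2 0)
6: fault, evict 9, frames (2 0 6)

{0, 2, 6}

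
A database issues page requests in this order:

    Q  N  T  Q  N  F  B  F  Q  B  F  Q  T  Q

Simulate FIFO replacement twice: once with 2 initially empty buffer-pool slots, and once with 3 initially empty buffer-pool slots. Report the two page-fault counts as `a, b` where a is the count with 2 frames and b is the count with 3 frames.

2 frames: F F F F F F F . F . F . F F → 11 faults.
3 frames: F F F . . F F . F . . . F . → 7 faults.
7 < 11: adding a frame reduced faults, as is typical.

11, 7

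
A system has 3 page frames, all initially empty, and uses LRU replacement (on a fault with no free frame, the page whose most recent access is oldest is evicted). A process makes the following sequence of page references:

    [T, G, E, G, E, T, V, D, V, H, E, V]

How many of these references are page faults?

7

T: miss, frames {T}
G: miss, frames {T,G}
E: miss, frames {T,G,E}
G: hit
E: hit
T: hit
V: miss, evict G, frames {E,T,V}
D: miss, evict E, frames {T,V,D}
V: hit
H: miss, evict T, frames {D,V,H}
E: miss, evict D, frames {V,H,E}
V: hit
Page faults: 7.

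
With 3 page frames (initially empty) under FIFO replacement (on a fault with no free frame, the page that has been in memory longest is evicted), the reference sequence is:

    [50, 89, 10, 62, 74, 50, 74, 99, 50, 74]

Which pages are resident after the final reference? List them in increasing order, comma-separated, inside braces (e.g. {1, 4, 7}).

{50, 74, 99}

50 -> fault, frames (50)
89 -> fault, frames (50 89)
10 -> fault, frames (50 89 10)
62 -> fault, evict 50, frames (89 10 62)
74 -> fault, evict 89, frames (10 62 74)
50 -> fault, evict 10, frames (62 74 50)
74 -> hit
99 -> fault, evict 62, frames (74 50 99)
50 -> hit
74 -> hit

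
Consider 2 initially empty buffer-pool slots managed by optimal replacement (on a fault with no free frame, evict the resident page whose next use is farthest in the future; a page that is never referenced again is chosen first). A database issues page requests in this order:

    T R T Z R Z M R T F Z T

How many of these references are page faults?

T → miss, frames {T}
R → miss, frames {T,R}
T → hit
Z → miss, evict T, frames {R,Z}
R → hit
Z → hit
M → miss, evict Z, frames {R,M}
R → hit
T → miss, evict M, frames {R,T}
F → miss, evict R, frames {T,F}
Z → miss, evict F, frames {T,Z}
T → hit
Page faults: 7.

7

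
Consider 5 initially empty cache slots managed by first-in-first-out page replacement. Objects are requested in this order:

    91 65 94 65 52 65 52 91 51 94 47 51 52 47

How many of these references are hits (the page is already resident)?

8

91 -> miss, frames [91]
65 -> miss, frames [91, 65]
94 -> miss, frames [91, 65, 94]
65 -> hit
52 -> miss, frames [91, 65, 94, 52]
65 -> hit
52 -> hit
91 -> hit
51 -> miss, frames [91, 65, 94, 52, 51]
94 -> hit
47 -> miss, evict 91, frames [65, 94, 52, 51, 47]
51 -> hit
52 -> hit
47 -> hit
Hits: 8.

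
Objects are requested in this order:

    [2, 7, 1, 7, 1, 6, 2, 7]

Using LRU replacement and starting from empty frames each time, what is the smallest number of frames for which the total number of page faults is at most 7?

f=1: 8 faults
f=2: 6 faults
f=3: 6 faults
f=4: 4 faults
Smallest f with faults ≤ 7 is 2.

2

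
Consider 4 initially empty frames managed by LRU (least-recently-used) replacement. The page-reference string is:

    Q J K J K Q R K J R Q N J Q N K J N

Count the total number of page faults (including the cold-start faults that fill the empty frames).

Q → miss, frames [Q]
J → miss, frames [Q, J]
K → miss, frames [Q, J, K]
J → hit
K → hit
Q → hit
R → miss, frames [J, K, Q, R]
K → hit
J → hit
R → hit
Q → hit
N → miss, evict K, frames [J, R, Q, N]
J → hit
Q → hit
N → hit
K → miss, evict R, frames [J, Q, N, K]
J → hit
N → hit
Page faults: 6.

6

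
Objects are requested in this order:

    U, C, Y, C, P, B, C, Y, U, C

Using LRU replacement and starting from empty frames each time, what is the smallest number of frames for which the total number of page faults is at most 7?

f=1: 10 faults
f=2: 9 faults
f=3: 7 faults
f=4: 6 faults
f=5: 5 faults
Smallest f with faults ≤ 7 is 3.

3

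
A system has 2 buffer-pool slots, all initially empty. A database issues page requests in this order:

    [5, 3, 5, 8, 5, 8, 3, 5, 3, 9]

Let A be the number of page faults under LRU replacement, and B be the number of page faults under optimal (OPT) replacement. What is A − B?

1

Under LRU: F F . F . . F F . F → 6 faults.
Under OPT: F F . F . . F . . F → 5 faults.
A − B = 6 − 5 = 1.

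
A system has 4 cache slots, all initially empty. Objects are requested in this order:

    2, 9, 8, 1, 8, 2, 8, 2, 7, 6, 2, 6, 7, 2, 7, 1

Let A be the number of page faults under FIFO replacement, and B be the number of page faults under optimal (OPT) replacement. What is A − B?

Under FIFO: F F F F . . . . F F F . . . . . → 7 faults.
Under OPT: F F F F . . . . F F . . . . . . → 6 faults.
A − B = 7 − 6 = 1.

1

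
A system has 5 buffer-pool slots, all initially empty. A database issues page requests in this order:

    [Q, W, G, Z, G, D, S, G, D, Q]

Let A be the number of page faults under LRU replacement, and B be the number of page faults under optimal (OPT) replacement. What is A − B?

Under LRU: F F F F . F F . . F → 7 faults.
Under OPT: F F F F . F F . . . → 6 faults.
A − B = 7 − 6 = 1.

1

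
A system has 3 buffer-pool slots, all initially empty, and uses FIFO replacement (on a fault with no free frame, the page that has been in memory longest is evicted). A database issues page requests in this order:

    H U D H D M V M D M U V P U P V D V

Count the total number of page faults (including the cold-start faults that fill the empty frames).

9

H -> fault, frames {H}
U -> fault, frames {H,U}
D -> fault, frames {H,U,D}
H -> hit
D -> hit
M -> fault, evict H, frames {U,D,M}
V -> fault, evict U, frames {D,M,V}
M -> hit
D -> hit
M -> hit
U -> fault, evict D, frames {M,V,U}
V -> hit
P -> fault, evict M, frames {V,U,P}
U -> hit
P -> hit
V -> hit
D -> fault, evict V, frames {U,P,D}
V -> fault, evict U, frames {P,D,V}
Page faults: 9.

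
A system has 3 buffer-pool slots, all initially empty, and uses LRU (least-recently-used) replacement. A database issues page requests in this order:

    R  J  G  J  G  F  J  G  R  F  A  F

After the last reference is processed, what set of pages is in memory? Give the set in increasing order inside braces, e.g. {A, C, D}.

{A, F, R}

R → fault, frames {R}
J → fault, frames {R,J}
G → fault, frames {R,J,G}
J → hit
G → hit
F → fault, evict R, frames {J,G,F}
J → hit
G → hit
R → fault, evict F, frames {J,G,R}
F → fault, evict J, frames {G,R,F}
A → fault, evict G, frames {R,F,A}
F → hit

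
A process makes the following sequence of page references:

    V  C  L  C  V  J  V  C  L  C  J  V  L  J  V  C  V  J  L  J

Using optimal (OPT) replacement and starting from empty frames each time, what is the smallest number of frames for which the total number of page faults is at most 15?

2

f=1: 20 faults
f=2: 13 faults
f=3: 8 faults
f=4: 4 faults
Smallest f with faults ≤ 15 is 2.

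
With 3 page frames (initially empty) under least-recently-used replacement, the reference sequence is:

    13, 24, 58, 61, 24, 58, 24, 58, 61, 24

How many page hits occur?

6

13 -> miss, frames {13}
24 -> miss, frames {13,24}
58 -> miss, frames {13,24,58}
61 -> miss, evict 13, frames {24,58,61}
24 -> hit
58 -> hit
24 -> hit
58 -> hit
61 -> hit
24 -> hit
Hits: 6.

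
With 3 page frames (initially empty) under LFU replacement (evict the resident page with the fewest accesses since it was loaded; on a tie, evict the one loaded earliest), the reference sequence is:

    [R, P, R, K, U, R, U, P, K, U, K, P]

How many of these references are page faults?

R: fault, frames [R]
P: fault, frames [R, P]
R: hit
K: fault, frames [R, P, K]
U: fault, evict P, frames [R, K, U]
R: hit
U: hit
P: fault, evict K, frames [R, U, P]
K: fault, evict P, frames [R, U, K]
U: hit
K: hit
P: fault, evict K, frames [R, U, P]
Page faults: 7.

7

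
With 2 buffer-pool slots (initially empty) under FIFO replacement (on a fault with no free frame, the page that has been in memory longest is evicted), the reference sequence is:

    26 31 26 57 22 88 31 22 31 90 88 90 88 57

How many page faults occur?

10

26: fault, frames (26)
31: fault, frames (26 31)
26: hit
57: fault, evict 26, frames (31 57)
22: fault, evict 31, frames (57 22)
88: fault, evict 57, frames (22 88)
31: fault, evict 22, frames (88 31)
22: fault, evict 88, frames (31 22)
31: hit
90: fault, evict 31, frames (22 90)
88: fault, evict 22, frames (90 88)
90: hit
88: hit
57: fault, evict 90, frames (88 57)
Page faults: 10.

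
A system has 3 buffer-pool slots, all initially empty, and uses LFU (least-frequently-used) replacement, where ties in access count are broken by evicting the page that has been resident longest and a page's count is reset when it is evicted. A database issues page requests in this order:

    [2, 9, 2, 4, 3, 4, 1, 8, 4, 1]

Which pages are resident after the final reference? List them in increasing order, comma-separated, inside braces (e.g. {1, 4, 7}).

2 → miss, frames {2}
9 → miss, frames {2,9}
2 → hit
4 → miss, frames {2,9,4}
3 → miss, evict 9, frames {2,4,3}
4 → hit
1 → miss, evict 3, frames {2,4,1}
8 → miss, evict 1, frames {2,4,8}
4 → hit
1 → miss, evict 8, frames {2,4,1}

{1, 2, 4}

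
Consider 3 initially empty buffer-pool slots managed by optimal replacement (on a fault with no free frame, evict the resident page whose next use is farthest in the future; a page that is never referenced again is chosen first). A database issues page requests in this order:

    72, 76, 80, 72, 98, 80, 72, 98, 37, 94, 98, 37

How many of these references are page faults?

72: fault, frames [72]
76: fault, frames [72, 76]
80: fault, frames [72, 76, 80]
72: hit
98: fault, evict 76, frames [72, 80, 98]
80: hit
72: hit
98: hit
37: fault, evict 80, frames [72, 98, 37]
94: fault, evict 72, frames [98, 37, 94]
98: hit
37: hit
Page faults: 6.

6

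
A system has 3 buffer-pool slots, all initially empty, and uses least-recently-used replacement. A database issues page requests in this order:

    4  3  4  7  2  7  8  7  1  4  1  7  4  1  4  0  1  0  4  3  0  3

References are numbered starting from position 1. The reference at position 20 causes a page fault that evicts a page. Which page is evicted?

pos 1: 4: miss, frames {4}
pos 2: 3: miss, frames {4,3}
pos 3: 4: hit
pos 4: 7: miss, frames {3,4,7}
pos 5: 2: miss, evict 3, frames {4,7,2}
pos 6: 7: hit
pos 7: 8: miss, evict 4, frames {2,7,8}
pos 8: 7: hit
pos 9: 1: miss, evict 2, frames {8,7,1}
pos 10: 4: miss, evict 8, frames {7,1,4}
pos 11: 1: hit
pos 12: 7: hit
pos 13: 4: hit
pos 14: 1: hit
pos 15: 4: hit
pos 16: 0: miss, evict 7, frames {1,4,0}
pos 17: 1: hit
pos 18: 0: hit
pos 19: 4: hit
pos 20: 3: miss, evict 1, frames {0,4,3}
At position 20, page 1 is evicted.

1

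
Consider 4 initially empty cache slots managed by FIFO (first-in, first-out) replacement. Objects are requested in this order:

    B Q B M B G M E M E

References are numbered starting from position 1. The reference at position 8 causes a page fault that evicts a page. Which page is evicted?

B

pos 1: B → fault, frames [B]
pos 2: Q → fault, frames [B, Q]
pos 3: B → hit
pos 4: M → fault, frames [B, Q, M]
pos 5: B → hit
pos 6: G → fault, frames [B, Q, M, G]
pos 7: M → hit
pos 8: E → fault, evict B, frames [Q, M, G, E]
At position 8, page B is evicted.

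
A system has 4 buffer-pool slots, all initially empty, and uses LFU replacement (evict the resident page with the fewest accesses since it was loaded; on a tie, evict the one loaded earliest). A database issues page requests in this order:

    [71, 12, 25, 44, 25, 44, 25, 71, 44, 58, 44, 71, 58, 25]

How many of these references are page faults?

71: fault, frames {71}
12: fault, frames {71,12}
25: fault, frames {71,12,25}
44: fault, frames {71,12,25,44}
25: hit
44: hit
25: hit
71: hit
44: hit
58: fault, evict 12, frames {71,25,44,58}
44: hit
71: hit
58: hit
25: hit
Page faults: 5.

5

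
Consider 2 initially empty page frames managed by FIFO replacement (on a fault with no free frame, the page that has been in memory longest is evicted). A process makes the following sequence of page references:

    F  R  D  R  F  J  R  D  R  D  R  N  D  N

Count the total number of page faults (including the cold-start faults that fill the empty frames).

F: miss, frames {F}
R: miss, frames {F,R}
D: miss, evict F, frames {R,D}
R: hit
F: miss, evict R, frames {D,F}
J: miss, evict D, frames {F,J}
R: miss, evict F, frames {J,R}
D: miss, evict J, frames {R,D}
R: hit
D: hit
R: hit
N: miss, evict R, frames {D,N}
D: hit
N: hit
Page faults: 8.

8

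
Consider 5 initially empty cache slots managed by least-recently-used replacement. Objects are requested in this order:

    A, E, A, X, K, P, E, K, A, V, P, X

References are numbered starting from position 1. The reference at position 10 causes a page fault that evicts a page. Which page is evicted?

pos 1: A: miss, frames [A]
pos 2: E: miss, frames [A, E]
pos 3: A: hit
pos 4: X: miss, frames [E, A, X]
pos 5: K: miss, frames [E, A, X, K]
pos 6: P: miss, frames [E, A, X, K, P]
pos 7: E: hit
pos 8: K: hit
pos 9: A: hit
pos 10: V: miss, evict X, frames [P, E, K, A, V]
At position 10, page X is evicted.

X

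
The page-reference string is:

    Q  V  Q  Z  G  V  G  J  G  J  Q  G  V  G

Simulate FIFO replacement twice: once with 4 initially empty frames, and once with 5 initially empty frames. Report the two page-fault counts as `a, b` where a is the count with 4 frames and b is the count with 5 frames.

7, 5

4 frames: F F . F F . . F . . F . F . → 7 faults.
5 frames: F F . F F . . F . . . . . . → 5 faults.
5 < 7: adding a frame reduced faults, as is typical.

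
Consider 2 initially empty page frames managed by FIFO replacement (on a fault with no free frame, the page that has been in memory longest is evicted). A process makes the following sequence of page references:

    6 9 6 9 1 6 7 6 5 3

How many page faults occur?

6: fault, frames (6)
9: fault, frames (6 9)
6: hit
9: hit
1: fault, evict 6, frames (9 1)
6: fault, evict 9, frames (1 6)
7: fault, evict 1, frames (6 7)
6: hit
5: fault, evict 6, frames (7 5)
3: fault, evict 7, frames (5 3)
Page faults: 7.

7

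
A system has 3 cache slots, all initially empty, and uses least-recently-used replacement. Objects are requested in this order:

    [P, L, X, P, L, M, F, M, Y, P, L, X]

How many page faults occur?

P → miss, frames {P}
L → miss, frames {P,L}
X → miss, frames {P,L,X}
P → hit
L → hit
M → miss, evict X, frames {P,L,M}
F → miss, evict P, frames {L,M,F}
M → hit
Y → miss, evict L, frames {F,M,Y}
P → miss, evict F, frames {M,Y,P}
L → miss, evict M, frames {Y,P,L}
X → miss, evict Y, frames {P,L,X}
Page faults: 9.

9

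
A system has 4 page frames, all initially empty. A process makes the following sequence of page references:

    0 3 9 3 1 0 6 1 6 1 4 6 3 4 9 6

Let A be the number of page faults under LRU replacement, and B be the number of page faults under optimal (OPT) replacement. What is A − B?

2

Under LRU: F F F . F . F . . . F . F . F . → 8 faults.
Under OPT: F F F . F . F . . . F . . . . . → 6 faults.
A − B = 8 − 6 = 2.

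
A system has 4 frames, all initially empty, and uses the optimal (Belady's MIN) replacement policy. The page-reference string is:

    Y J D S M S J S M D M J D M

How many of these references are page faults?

Y → miss, frames {Y}
J → miss, frames {Y,J}
D → miss, frames {Y,J,D}
S → miss, frames {Y,J,D,S}
M → miss, evict Y, frames {J,D,S,M}
S → hit
J → hit
S → hit
M → hit
D → hit
M → hit
J → hit
D → hit
M → hit
Page faults: 5.

5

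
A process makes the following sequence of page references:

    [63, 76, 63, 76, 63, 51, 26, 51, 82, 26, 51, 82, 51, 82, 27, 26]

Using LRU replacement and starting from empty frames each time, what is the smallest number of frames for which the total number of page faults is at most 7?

f=1: 16 faults
f=2: 10 faults
f=3: 7 faults
f=4: 6 faults
f=5: 6 faults
f=6: 6 faults
Smallest f with faults ≤ 7 is 3.

3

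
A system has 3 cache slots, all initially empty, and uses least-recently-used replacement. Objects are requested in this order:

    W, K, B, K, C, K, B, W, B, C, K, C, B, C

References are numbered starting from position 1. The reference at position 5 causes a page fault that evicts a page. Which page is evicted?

W

pos 1: W -> miss, frames [W]
pos 2: K -> miss, frames [W, K]
pos 3: B -> miss, frames [W, K, B]
pos 4: K -> hit
pos 5: C -> miss, evict W, frames [B, K, C]
At position 5, page W is evicted.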